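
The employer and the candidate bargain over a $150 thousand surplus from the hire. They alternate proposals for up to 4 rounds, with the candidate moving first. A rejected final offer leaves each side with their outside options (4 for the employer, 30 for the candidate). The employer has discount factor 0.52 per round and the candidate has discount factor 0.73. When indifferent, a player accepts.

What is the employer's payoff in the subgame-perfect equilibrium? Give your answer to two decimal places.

44.75

Round 4 (the employer proposes): the candidate gets 30 if talks fail, so the employer offers 30 and keeps 120.
Round 3 (the candidate proposes): the employer can get 120 next round, worth 0.52 × 120 = 62.4 now. The candidate offers 62.4 and keeps 150 − 62.4 = 87.6.
Round 2 (the employer proposes): the candidate can get 87.6 next round, worth 0.73 × 87.6 = 63.948 now, so the employer offers 63.948, keeping 86.052.
Round 1 (the candidate proposes): the employer can get 86.052 next round, worth 0.52 × 86.052 = 44.74704 now. The candidate offers 44.74704 and keeps 150 − 44.74704 = 105.25296.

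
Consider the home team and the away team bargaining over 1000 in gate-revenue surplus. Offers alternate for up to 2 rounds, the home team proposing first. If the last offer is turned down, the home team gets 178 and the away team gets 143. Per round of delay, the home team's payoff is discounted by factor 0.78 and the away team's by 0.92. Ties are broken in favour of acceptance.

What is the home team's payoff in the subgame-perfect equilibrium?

Round 2 (the away team proposes): the home team gets 178 if talks fail, so the away team offers 178 and keeps 822.
Round 1 (the home team proposes): the away team can get 822 next round, worth 0.92 × 822 = 756.24 now, so the home team offers 756.24, keeping 243.76.

243.76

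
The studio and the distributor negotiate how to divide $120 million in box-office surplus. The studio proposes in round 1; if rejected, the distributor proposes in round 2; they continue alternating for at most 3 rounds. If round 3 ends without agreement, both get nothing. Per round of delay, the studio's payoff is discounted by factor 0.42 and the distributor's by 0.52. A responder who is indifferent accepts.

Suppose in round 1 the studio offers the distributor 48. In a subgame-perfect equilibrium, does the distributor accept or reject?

Accept

Round 3 (the studio proposes): the distributor will accept anything ≥ 0, so the studio offers 0 and keeps 120.
Round 2 (the distributor proposes): the studio can get 120 next round, worth 0.42 × 120 = 50.4 now, so the distributor offers 50.4, keeping 69.6.
So by rejecting in round 1, the distributor gets 69.6 next round, worth 0.52 × 69.6 = 36.192 now.
Offer 48 ≥ 36.192, so the distributor accepts.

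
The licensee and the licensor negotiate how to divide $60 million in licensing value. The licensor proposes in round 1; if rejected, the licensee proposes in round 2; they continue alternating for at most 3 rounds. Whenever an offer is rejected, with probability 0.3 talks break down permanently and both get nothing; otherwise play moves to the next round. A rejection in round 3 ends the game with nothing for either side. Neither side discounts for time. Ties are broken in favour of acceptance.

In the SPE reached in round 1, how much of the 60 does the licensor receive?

Round 3 (the licensor proposes): rejection yields 0 for the licensee; the licensor offers 0 and keeps 60.
Round 2 (the licensee proposes): rejecting gives the licensor an expected 0.7 × 60 = 42; the licensee offers that and keeps 18.
Round 1 (the licensor proposes): rejecting gives the licensee an expected 0.7 × 18 = 12.6. The licensor offers 12.6 and keeps 60 − 12.6 = 47.4.

47.4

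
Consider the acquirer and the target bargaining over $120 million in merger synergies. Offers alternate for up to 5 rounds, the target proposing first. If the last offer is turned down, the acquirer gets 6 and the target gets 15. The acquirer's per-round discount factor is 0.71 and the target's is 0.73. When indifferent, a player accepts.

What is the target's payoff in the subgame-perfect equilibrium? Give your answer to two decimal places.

83.46

Round 5 (the target proposes): the acquirer gets 6 if talks fail, so the target offers 6 and keeps 114.
Round 4 (the acquirer proposes): the target can get 114 next round, worth 0.73 × 114 = 83.22 now, so the acquirer offers 83.22, keeping 36.78.
Round 3 (the target proposes): the acquirer can get 36.78 next round, worth 0.71 × 36.78 = 26.1138 now. The target offers 26.1138 and keeps 120 − 26.1138 = 93.8862.
Round 2 (the acquirer proposes): the target can get 93.8862 next round, worth 0.73 × 93.8862 = 68.536926 now. The acquirer offers 68.536926 and keeps 120 − 68.536926 = 51.463074.
Round 1 (the target proposes): the acquirer can get 51.463074 next round, worth 0.71 × 51.463074 = 36.53878254 now. The target offers 36.53878254 and keeps 120 − 36.53878254 = 83.46121746.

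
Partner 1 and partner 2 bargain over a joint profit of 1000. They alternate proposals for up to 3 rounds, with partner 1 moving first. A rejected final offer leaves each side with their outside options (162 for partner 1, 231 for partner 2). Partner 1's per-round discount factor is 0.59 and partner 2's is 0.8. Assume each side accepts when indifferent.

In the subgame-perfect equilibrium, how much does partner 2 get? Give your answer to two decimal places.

Round 3 (partner 1 proposes): partner 2 gets 231 if talks fail, so partner 1 offers 231 and keeps 769.
Round 2 (partner 2 proposes): partner 1 can get 769 next round, worth 0.59 × 769 = 453.71 now, so partner 2 offers 453.71, keeping 546.29.
Round 1 (partner 1 proposes): partner 2 can get 546.29 next round, worth 0.8 × 546.29 = 437.032 now. Partner 1 offers 437.032 and keeps 1000 − 437.032 = 562.968.

437.03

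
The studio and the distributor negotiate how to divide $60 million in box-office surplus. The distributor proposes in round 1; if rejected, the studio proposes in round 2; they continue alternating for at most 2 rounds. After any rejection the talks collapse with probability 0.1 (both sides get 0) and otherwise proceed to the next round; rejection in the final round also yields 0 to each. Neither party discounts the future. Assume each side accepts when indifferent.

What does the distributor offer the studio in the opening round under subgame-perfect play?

By backward induction:
Round 2 (the studio proposes): the distributor will accept anything ≥ 0, so the studio offers 0 and keeps 60.
Round 1 (the distributor proposes): rejecting gives the studio an expected 0.9 × 60 = 54; the distributor offers that and keeps 6.

54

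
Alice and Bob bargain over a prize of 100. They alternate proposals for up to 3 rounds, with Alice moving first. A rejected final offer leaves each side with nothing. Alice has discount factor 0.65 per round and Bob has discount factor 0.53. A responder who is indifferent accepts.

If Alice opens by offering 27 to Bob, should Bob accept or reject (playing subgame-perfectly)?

Accept

Round 3 (Alice proposes): rejection yields 0 for Bob; Alice offers 0 and keeps 100.
Round 2 (Bob proposes): Alice can get 100 next round, worth 0.65 × 100 = 65 now; Bob offers that and keeps 35.
So by rejecting in round 1, Bob gets 35 next round, worth 0.53 × 35 = 18.55 now.
Offer 27 ≥ 18.55, so Bob accepts.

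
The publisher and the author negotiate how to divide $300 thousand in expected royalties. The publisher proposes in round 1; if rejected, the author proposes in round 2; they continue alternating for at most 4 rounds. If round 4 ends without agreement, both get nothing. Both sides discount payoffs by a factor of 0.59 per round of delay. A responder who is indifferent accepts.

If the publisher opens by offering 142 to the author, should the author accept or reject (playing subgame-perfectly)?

Round 4 (the author proposes): the publisher will accept anything ≥ 0, so the author offers 0 and keeps 300.
Round 3 (the publisher proposes): the author can get 300 next round, worth 0.59 × 300 = 177 now; the publisher offers that and keeps 123.
Round 2 (the author proposes): the publisher can get 123 next round, worth 0.59 × 123 = 72.57 now, so the author offers 72.57, keeping 227.43.
So by rejecting in round 1, the author gets 227.43 next round, worth 0.59 × 227.43 = 134.1837 now.
Offer 142 ≥ 134.1837, so the author accepts.

Accept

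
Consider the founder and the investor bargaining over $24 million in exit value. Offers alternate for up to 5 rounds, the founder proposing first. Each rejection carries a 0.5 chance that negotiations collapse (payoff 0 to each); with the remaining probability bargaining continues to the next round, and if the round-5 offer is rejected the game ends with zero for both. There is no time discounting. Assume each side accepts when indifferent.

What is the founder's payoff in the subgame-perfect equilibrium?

16.5

Round 5 (the founder proposes): the investor will accept anything ≥ 0, so the founder offers 0 and keeps 24.
Round 4 (the investor proposes): rejecting gives the founder an expected 0.5 × 24 = 12. The investor offers 12 and keeps 24 − 12 = 12.
Round 3 (the founder proposes): rejecting gives the investor an expected 0.5 × 12 = 6, so the founder offers 6, keeping 18.
Round 2 (the investor proposes): rejecting gives the founder an expected 0.5 × 18 = 9. The investor offers 9 and keeps 24 − 9 = 15.
Round 1 (the founder proposes): rejecting gives the investor an expected 0.5 × 15 = 7.5. The founder offers 7.5 and keeps 24 − 7.5 = 16.5.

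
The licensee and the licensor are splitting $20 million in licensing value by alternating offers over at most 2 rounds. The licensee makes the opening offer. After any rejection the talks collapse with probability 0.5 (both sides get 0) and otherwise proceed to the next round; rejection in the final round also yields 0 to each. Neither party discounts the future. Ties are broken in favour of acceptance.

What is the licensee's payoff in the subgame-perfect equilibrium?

10

Round 2 (the licensor proposes): rejection yields 0 for the licensee; the licensor offers 0 and keeps 20.
Round 1 (the licensee proposes): rejecting gives the licensor an expected 0.5 × 20 = 10, so the licensee offers 10, keeping 10.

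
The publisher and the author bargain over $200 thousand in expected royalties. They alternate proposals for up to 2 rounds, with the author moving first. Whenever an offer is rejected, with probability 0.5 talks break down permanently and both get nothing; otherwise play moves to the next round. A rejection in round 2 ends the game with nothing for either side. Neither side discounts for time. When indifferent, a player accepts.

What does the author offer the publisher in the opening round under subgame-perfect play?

100

By backward induction:
Round 2 (the publisher proposes): the author will accept anything ≥ 0, so the publisher offers 0 and keeps 200.
Round 1 (the author proposes): rejecting gives the publisher an expected 0.5 × 200 = 100. The author offers 100 and keeps 200 − 100 = 100.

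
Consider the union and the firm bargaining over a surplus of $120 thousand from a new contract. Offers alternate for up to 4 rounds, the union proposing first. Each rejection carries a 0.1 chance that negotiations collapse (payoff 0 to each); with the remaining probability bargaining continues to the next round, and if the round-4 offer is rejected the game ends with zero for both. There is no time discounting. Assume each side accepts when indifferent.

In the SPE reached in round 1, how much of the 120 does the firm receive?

Round 4 (the firm proposes): rejection yields 0 for the union; the firm offers 0 and keeps 120.
Round 3 (the union proposes): rejecting gives the firm an expected 0.9 × 120 = 108, so the union offers 108, keeping 12.
Round 2 (the firm proposes): rejecting gives the union an expected 0.9 × 12 = 10.8. The firm offers 10.8 and keeps 120 − 10.8 = 109.2.
Round 1 (the union proposes): rejecting gives the firm an expected 0.9 × 109.2 = 98.28; the union offers that and keeps 21.72.

98.28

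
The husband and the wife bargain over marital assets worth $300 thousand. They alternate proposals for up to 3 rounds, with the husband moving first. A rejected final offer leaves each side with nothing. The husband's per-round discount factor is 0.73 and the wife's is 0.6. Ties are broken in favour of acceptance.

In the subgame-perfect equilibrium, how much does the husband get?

251.4

Round 3 (the husband proposes): the wife will accept anything ≥ 0, so the husband offers 0 and keeps 300.
Round 2 (the wife proposes): the husband can get 300 next round, worth 0.73 × 300 = 219 now, so the wife offers 219, keeping 81.
Round 1 (the husband proposes): the wife can get 81 next round, worth 0.6 × 81 = 48.6 now; the husband offers that and keeps 251.4.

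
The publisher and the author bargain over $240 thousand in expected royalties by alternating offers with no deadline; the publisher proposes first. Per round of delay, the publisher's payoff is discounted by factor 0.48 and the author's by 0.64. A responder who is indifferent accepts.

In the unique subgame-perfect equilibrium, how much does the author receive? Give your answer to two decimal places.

115.29

Let x be the publisher's share when the publisher proposes and y be the author's share when the author proposes.
The author accepts iff offered ≥ 0.64·y, so x = 240 − 0.64y. Symmetrically y = 240 − 0.48x.
Substituting: x = 240 − 0.64(240 − 0.48x), giving x(1 − 0.48·0.64) = 240(1 − 0.64).
So x = 240 × 0.36 / 0.6928 ≈ 124.7113, and the author receives 240 − x ≈ 115.2887.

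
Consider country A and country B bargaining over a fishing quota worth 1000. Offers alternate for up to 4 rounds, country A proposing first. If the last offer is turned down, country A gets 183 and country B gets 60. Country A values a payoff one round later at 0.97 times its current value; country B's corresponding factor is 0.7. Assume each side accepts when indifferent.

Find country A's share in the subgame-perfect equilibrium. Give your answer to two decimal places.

Round 4 (country B proposes): country A gets 183 if talks fail, so country B offers 183 and keeps 817.
Round 3 (country A proposes): country B can get 817 next round, worth 0.7 × 817 = 571.9 now; country A offers that and keeps 428.1.
Round 2 (country B proposes): country A can get 428.1 next round, worth 0.97 × 428.1 = 415.257 now; country B offers that and keeps 584.743.
Round 1 (country A proposes): country B can get 584.743 next round, worth 0.7 × 584.743 = 409.3201 now; country A offers that and keeps 590.6799.

590.68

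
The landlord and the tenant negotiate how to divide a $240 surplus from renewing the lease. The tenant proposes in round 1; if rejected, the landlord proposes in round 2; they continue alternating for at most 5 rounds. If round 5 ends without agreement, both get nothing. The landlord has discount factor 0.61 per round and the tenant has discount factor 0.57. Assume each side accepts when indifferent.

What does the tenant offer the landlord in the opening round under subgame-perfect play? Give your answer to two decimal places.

84.84

Round 5 (the tenant proposes): rejection yields 0 for the landlord; the tenant offers 0 and keeps 240.
Round 4 (the landlord proposes): the tenant can get 240 next round, worth 0.57 × 240 = 136.8 now, so the landlord offers 136.8, keeping 103.2.
Round 3 (the tenant proposes): the landlord can get 103.2 next round, worth 0.61 × 103.2 = 62.952 now; the tenant offers that and keeps 177.048.
Round 2 (the landlord proposes): the tenant can get 177.048 next round, worth 0.57 × 177.048 = 100.91736 now; the landlord offers that and keeps 139.08264.
Round 1 (the tenant proposes): the landlord can get 139.08264 next round, worth 0.61 × 139.08264 = 84.8404104 now; the tenant offers that and keeps 155.1595896.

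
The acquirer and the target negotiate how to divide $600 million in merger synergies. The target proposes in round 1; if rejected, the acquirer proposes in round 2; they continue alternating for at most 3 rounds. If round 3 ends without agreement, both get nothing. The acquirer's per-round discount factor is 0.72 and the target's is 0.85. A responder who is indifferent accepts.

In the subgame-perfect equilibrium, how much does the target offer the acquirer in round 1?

Solve by backward induction from round 3.
Round 3 (the target proposes): rejection yields 0 for the acquirer; the target offers 0 and keeps 600.
Round 2 (the acquirer proposes): the target can get 600 next round, worth 0.85 × 600 = 510 now; the acquirer offers that and keeps 90.
Round 1 (the target proposes): the acquirer can get 90 next round, worth 0.72 × 90 = 64.8 now. The target offers 64.8 and keeps 600 − 64.8 = 535.2.

64.8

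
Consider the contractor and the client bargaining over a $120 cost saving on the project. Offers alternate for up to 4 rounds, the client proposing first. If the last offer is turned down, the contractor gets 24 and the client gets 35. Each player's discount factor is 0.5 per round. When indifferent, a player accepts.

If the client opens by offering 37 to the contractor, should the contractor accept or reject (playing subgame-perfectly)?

Round 4 (the contractor proposes): the client gets 35 if talks fail, so the contractor offers 35 and keeps 85.
Round 3 (the client proposes): the contractor can get 85 next round, worth 0.5 × 85 = 42.5 now; the client offers that and keeps 77.5.
Round 2 (the contractor proposes): the client can get 77.5 next round, worth 0.5 × 77.5 = 38.75 now, so the contractor offers 38.75, keeping 81.25.
So by rejecting in round 1, the contractor gets 81.25 next round, worth 0.5 × 81.25 = 40.625 now.
Offer 37 < 40.625, so the contractor rejects.

Reject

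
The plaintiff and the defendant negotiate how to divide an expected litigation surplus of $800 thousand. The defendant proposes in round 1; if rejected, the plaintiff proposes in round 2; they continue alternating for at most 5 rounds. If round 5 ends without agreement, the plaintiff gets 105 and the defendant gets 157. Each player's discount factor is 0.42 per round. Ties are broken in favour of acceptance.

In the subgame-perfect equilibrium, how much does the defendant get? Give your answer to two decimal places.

567.48

Solve by backward induction from round 5.
Round 5 (the defendant proposes): the plaintiff gets 105 if talks fail, so the defendant offers 105 and keeps 695.
Round 4 (the plaintiff proposes): the defendant can get 695 next round, worth 0.42 × 695 = 291.9 now; the plaintiff offers that and keeps 508.1.
Round 3 (the defendant proposes): the plaintiff can get 508.1 next round, worth 0.42 × 508.1 = 213.402 now. The defendant offers 213.402 and keeps 800 − 213.402 = 586.598.
Round 2 (the plaintiff proposes): the defendant can get 586.598 next round, worth 0.42 × 586.598 = 246.37116 now. The plaintiff offers 246.37116 and keeps 800 − 246.37116 = 553.62884.
Round 1 (the defendant proposes): the plaintiff can get 553.62884 next round, worth 0.42 × 553.62884 = 232.5241128 now, so the defendant offers 232.5241128, keeping 567.4758872.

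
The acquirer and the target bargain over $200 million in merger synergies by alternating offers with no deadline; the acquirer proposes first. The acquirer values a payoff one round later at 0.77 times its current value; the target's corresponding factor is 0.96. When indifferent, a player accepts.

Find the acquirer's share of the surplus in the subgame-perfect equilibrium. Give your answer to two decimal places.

In a stationary SPE each proposer offers the other exactly their discounted continuation value.
If the acquirer keeps x when proposing and the target keeps y when proposing, then x = 200 − 0.96y and y = 200 − 0.77x.
Solving: x = 200(1 − 0.96) / (1 − 0.77·0.96) = 8 / 0.2608 ≈ 30.6748.
The target gets 200 − 30.6748 ≈ 169.3252.

30.67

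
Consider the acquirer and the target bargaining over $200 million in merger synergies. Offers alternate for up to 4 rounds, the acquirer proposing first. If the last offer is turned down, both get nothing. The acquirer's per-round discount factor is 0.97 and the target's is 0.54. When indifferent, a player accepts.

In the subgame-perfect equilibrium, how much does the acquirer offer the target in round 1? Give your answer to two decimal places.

Solve by backward induction from round 4.
Round 4 (the target proposes): the acquirer will accept anything ≥ 0, so the target offers 0 and keeps 200.
Round 3 (the acquirer proposes): the target can get 200 next round, worth 0.54 × 200 = 108 now; the acquirer offers that and keeps 92.
Round 2 (the target proposes): the acquirer can get 92 next round, worth 0.97 × 92 = 89.24 now. The target offers 89.24 and keeps 200 − 89.24 = 110.76.
Round 1 (the acquirer proposes): the target can get 110.76 next round, worth 0.54 × 110.76 = 59.8104 now, so the acquirer offers 59.8104, keeping 140.1896.

59.81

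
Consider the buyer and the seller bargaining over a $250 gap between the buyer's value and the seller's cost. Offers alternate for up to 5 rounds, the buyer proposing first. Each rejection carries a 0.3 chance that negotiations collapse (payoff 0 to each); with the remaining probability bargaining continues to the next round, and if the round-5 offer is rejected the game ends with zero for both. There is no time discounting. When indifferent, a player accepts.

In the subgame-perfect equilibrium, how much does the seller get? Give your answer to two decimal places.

By backward induction:
Round 5 (the buyer proposes): the seller will accept anything ≥ 0, so the buyer offers 0 and keeps 250.
Round 4 (the seller proposes): rejecting gives the buyer an expected 0.7 × 250 = 175, so the seller offers 175, keeping 75.
Round 3 (the buyer proposes): rejecting gives the seller an expected 0.7 × 75 = 52.5. The buyer offers 52.5 and keeps 250 − 52.5 = 197.5.
Round 2 (the seller proposes): rejecting gives the buyer an expected 0.7 × 197.5 = 138.25; the seller offers that and keeps 111.75.
Round 1 (the buyer proposes): rejecting gives the seller an expected 0.7 × 111.75 = 78.225; the buyer offers that and keeps 171.775.

78.23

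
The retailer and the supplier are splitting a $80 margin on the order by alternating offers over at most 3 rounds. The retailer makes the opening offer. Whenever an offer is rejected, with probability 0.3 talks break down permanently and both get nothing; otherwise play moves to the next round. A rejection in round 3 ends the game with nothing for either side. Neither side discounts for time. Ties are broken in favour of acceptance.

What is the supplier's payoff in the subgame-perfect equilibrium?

By backward induction:
Round 3 (the retailer proposes): rejection yields 0 for the supplier; the retailer offers 0 and keeps 80.
Round 2 (the supplier proposes): rejecting gives the retailer an expected 0.7 × 80 = 56, so the supplier offers 56, keeping 24.
Round 1 (the retailer proposes): rejecting gives the supplier an expected 0.7 × 24 = 16.8; the retailer offers that and keeps 63.2.

16.8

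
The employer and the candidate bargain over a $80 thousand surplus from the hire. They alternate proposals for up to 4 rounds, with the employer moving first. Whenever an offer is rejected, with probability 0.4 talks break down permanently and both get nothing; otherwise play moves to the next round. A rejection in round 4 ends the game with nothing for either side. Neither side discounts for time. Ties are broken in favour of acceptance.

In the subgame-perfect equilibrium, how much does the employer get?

43.52

Round 4 (the candidate proposes): the employer will accept anything ≥ 0, so the candidate offers 0 and keeps 80.
Round 3 (the employer proposes): rejecting gives the candidate an expected 0.6 × 80 = 48. The employer offers 48 and keeps 80 − 48 = 32.
Round 2 (the candidate proposes): rejecting gives the employer an expected 0.6 × 32 = 19.2, so the candidate offers 19.2, keeping 60.8.
Round 1 (the employer proposes): rejecting gives the candidate an expected 0.6 × 60.8 = 36.48; the employer offers that and keeps 43.52.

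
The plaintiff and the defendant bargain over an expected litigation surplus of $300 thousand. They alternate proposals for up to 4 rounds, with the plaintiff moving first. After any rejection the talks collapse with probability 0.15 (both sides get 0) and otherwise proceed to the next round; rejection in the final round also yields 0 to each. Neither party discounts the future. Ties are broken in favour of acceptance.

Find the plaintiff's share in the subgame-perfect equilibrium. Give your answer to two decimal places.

By backward induction:
Round 4 (the defendant proposes): the plaintiff will accept anything ≥ 0, so the defendant offers 0 and keeps 300.
Round 3 (the plaintiff proposes): rejecting gives the defendant an expected 0.85 × 300 = 255, so the plaintiff offers 255, keeping 45.
Round 2 (the defendant proposes): rejecting gives the plaintiff an expected 0.85 × 45 = 38.25. The defendant offers 38.25 and keeps 300 − 38.25 = 261.75.
Round 1 (the plaintiff proposes): rejecting gives the defendant an expected 0.85 × 261.75 = 222.4875; the plaintiff offers that and keeps 77.5125.

77.51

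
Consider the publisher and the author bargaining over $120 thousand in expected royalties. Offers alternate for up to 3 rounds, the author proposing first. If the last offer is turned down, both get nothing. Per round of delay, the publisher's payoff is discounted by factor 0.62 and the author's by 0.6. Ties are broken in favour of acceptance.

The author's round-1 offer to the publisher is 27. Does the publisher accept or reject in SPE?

Reject

Round 3 (the author proposes): the publisher will accept anything ≥ 0, so the author offers 0 and keeps 120.
Round 2 (the publisher proposes): the author can get 120 next round, worth 0.6 × 120 = 72 now; the publisher offers that and keeps 48.
So by rejecting in round 1, the publisher gets 48 next round, worth 0.62 × 48 = 29.76 now.
Offer 27 < 29.76, so the publisher rejects.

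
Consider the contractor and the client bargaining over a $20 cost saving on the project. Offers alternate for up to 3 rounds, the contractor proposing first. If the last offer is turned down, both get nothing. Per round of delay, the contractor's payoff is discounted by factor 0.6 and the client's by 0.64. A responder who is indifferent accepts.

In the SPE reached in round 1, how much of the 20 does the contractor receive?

14.88

Work backward from the last round.
Round 3 (the contractor proposes): rejection yields 0 for the client; the contractor offers 0 and keeps 20.
Round 2 (the client proposes): the contractor can get 20 next round, worth 0.6 × 20 = 12 now; the client offers that and keeps 8.
Round 1 (the contractor proposes): the client can get 8 next round, worth 0.64 × 8 = 5.12 now, so the contractor offers 5.12, keeping 14.88.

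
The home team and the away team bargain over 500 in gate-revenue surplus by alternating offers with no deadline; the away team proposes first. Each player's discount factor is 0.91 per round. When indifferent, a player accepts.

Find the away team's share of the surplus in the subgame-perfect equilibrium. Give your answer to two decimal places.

261.78

In a stationary SPE each proposer offers the other exactly their discounted continuation value.
If the away team keeps x when proposing and the home team keeps y when proposing, then x = 500 − 0.91y and y = 500 − 0.91x.
Solving: x = 500(1 − 0.91) / (1 − 0.91·0.91) = 45 / 0.1719 ≈ 261.7801.
The home team gets 500 − 261.7801 ≈ 238.2199.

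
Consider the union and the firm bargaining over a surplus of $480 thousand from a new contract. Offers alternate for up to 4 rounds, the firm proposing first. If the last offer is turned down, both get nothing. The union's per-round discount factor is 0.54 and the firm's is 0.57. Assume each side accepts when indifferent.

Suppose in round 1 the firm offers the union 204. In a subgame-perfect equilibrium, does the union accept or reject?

Accept

Round 4 (the union proposes): rejection yields 0 for the firm; the union offers 0 and keeps 480.
Round 3 (the firm proposes): the union can get 480 next round, worth 0.54 × 480 = 259.2 now, so the firm offers 259.2, keeping 220.8.
Round 2 (the union proposes): the firm can get 220.8 next round, worth 0.57 × 220.8 = 125.856 now, so the union offers 125.856, keeping 354.144.
So by rejecting in round 1, the union gets 354.144 next round, worth 0.54 × 354.144 = 191.23776 now.
Offer 204 ≥ 191.23776, so the union accepts.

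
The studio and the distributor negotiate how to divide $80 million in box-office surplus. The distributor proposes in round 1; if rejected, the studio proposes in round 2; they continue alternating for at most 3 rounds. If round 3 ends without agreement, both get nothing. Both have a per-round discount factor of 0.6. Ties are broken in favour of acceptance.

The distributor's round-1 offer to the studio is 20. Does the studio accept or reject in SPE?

Accept

Round 3 (the distributor proposes): rejection yields 0 for the studio; the distributor offers 0 and keeps 80.
Round 2 (the studio proposes): the distributor can get 80 next round, worth 0.6 × 80 = 48 now; the studio offers that and keeps 32.
So by rejecting in round 1, the studio gets 32 next round, worth 0.6 × 32 = 19.2 now.
Offer 20 ≥ 19.2, so the studio accepts.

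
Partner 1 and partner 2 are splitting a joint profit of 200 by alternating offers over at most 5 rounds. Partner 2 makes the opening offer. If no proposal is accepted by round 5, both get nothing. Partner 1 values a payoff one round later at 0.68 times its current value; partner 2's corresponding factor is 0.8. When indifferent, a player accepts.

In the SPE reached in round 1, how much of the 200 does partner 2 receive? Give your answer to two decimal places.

Round 5 (partner 2 proposes): rejection yields 0 for partner 1; partner 2 offers 0 and keeps 200.
Round 4 (partner 1 proposes): partner 2 can get 200 next round, worth 0.8 × 200 = 160 now, so partner 1 offers 160, keeping 40.
Round 3 (partner 2 proposes): partner 1 can get 40 next round, worth 0.68 × 40 = 27.2 now; partner 2 offers that and keeps 172.8.
Round 2 (partner 1 proposes): partner 2 can get 172.8 next round, worth 0.8 × 172.8 = 138.24 now. Partner 1 offers 138.24 and keeps 200 − 138.24 = 61.76.
Round 1 (partner 2 proposes): partner 1 can get 61.76 next round, worth 0.68 × 61.76 = 41.9968 now. Partner 2 offers 41.9968 and keeps 200 − 41.9968 = 158.0032.

158.00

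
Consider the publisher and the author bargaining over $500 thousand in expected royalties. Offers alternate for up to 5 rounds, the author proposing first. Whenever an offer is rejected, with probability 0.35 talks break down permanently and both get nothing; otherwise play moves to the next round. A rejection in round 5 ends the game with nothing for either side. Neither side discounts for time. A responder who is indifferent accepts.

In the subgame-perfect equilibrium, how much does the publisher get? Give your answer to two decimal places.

161.81

Round 5 (the author proposes): rejection yields 0 for the publisher; the author offers 0 and keeps 500.
Round 4 (the publisher proposes): rejecting gives the author an expected 0.65 × 500 = 325, so the publisher offers 325, keeping 175.
Round 3 (the author proposes): rejecting gives the publisher an expected 0.65 × 175 = 113.75. The author offers 113.75 and keeps 500 − 113.75 = 386.25.
Round 2 (the publisher proposes): rejecting gives the author an expected 0.65 × 386.25 = 251.0625; the publisher offers that and keeps 248.9375.
Round 1 (the author proposes): rejecting gives the publisher an expected 0.65 × 248.9375 = 161.809375, so the author offers 161.809375, keeping 338.190625.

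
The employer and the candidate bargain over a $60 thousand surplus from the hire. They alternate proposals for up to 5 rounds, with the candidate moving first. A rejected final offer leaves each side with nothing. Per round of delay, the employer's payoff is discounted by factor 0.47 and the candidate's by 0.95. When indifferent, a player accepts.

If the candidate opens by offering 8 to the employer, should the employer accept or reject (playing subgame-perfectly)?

Work out the employer's continuation value if the offer is rejected.
Round 5 (the candidate proposes): rejection yields 0 for the employer; the candidate offers 0 and keeps 60.
Round 4 (the employer proposes): the candidate can get 60 next round, worth 0.95 × 60 = 57 now; the employer offers that and keeps 3.
Round 3 (the candidate proposes): the employer can get 3 next round, worth 0.47 × 3 = 1.41 now. The candidate offers 1.41 and keeps 60 − 1.41 = 58.59.
Round 2 (the employer proposes): the candidate can get 58.59 next round, worth 0.95 × 58.59 = 55.6605 now. The employer offers 55.6605 and keeps 60 − 55.6605 = 4.3395.
So by rejecting in round 1, the employer gets 4.3395 next round, worth 0.47 × 4.3395 = 2.039565 now.
Offer 8 ≥ 2.039565, so the employer accepts.

Accept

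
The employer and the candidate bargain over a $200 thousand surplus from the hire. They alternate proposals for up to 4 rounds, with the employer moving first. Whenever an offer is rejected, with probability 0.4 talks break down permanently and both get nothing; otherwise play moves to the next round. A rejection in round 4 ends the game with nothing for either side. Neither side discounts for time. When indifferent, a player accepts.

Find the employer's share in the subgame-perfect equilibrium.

Round 4 (the candidate proposes): rejection yields 0 for the employer; the candidate offers 0 and keeps 200.
Round 3 (the employer proposes): rejecting gives the candidate an expected 0.6 × 200 = 120. The employer offers 120 and keeps 200 − 120 = 80.
Round 2 (the candidate proposes): rejecting gives the employer an expected 0.6 × 80 = 48. The candidate offers 48 and keeps 200 − 48 = 152.
Round 1 (the employer proposes): rejecting gives the candidate an expected 0.6 × 152 = 91.2; the employer offers that and keeps 108.8.

108.8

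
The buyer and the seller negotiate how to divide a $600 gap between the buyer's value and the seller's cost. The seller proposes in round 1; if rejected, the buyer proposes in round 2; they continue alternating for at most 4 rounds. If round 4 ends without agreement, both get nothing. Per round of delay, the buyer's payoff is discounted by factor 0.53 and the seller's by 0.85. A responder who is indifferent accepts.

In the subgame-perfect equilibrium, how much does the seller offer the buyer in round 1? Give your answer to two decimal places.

190.96

Solve by backward induction from round 4.
Round 4 (the buyer proposes): the seller will accept anything ≥ 0, so the buyer offers 0 and keeps 600.
Round 3 (the seller proposes): the buyer can get 600 next round, worth 0.53 × 600 = 318 now, so the seller offers 318, keeping 282.
Round 2 (the buyer proposes): the seller can get 282 next round, worth 0.85 × 282 = 239.7 now. The buyer offers 239.7 and keeps 600 − 239.7 = 360.3.
Round 1 (the seller proposes): the buyer can get 360.3 next round, worth 0.53 × 360.3 = 190.959 now; the seller offers that and keeps 409.041.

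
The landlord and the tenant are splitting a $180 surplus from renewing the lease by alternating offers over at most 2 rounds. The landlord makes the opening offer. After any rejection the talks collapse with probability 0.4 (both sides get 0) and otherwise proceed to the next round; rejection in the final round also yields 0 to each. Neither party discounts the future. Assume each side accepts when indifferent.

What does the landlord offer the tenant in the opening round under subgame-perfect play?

108

By backward induction:
Round 2 (the tenant proposes): rejection yields 0 for the landlord; the tenant offers 0 and keeps 180.
Round 1 (the landlord proposes): rejecting gives the tenant an expected 0.6 × 180 = 108; the landlord offers that and keeps 72.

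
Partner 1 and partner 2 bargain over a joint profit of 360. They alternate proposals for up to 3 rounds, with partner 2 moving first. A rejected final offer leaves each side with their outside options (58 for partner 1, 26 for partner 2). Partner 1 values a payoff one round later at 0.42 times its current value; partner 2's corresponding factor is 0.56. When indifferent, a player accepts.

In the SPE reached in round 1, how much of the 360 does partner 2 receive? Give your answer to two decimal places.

Work backward from the last round.
Round 3 (partner 2 proposes): partner 1 gets 58 if talks fail, so partner 2 offers 58 and keeps 302.
Round 2 (partner 1 proposes): partner 2 can get 302 next round, worth 0.56 × 302 = 169.12 now; partner 1 offers that and keeps 190.88.
Round 1 (partner 2 proposes): partner 1 can get 190.88 next round, worth 0.42 × 190.88 = 80.1696 now; partner 2 offers that and keeps 279.8304.

279.83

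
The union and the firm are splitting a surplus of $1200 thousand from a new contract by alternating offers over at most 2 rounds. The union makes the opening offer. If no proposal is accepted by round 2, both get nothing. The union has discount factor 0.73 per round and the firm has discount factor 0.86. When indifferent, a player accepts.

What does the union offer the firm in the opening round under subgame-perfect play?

Work backward from the last round.
Round 2 (the firm proposes): the union will accept anything ≥ 0, so the firm offers 0 and keeps 1200.
Round 1 (the union proposes): the firm can get 1200 next round, worth 0.86 × 1200 = 1032 now; the union offers that and keeps 168.

1032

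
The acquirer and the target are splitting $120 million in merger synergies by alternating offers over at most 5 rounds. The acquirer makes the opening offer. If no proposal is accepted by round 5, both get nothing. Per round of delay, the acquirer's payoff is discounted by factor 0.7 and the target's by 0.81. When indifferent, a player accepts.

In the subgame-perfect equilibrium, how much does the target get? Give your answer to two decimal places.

Round 5 (the acquirer proposes): the target will accept anything ≥ 0, so the acquirer offers 0 and keeps 120.
Round 4 (the target proposes): the acquirer can get 120 next round, worth 0.7 × 120 = 84 now, so the target offers 84, keeping 36.
Round 3 (the acquirer proposes): the target can get 36 next round, worth 0.81 × 36 = 29.16 now. The acquirer offers 29.16 and keeps 120 − 29.16 = 90.84.
Round 2 (the target proposes): the acquirer can get 90.84 next round, worth 0.7 × 90.84 = 63.588 now, so the target offers 63.588, keeping 56.412.
Round 1 (the acquirer proposes): the target can get 56.412 next round, worth 0.81 × 56.412 = 45.69372 now. The acquirer offers 45.69372 and keeps 120 − 45.69372 = 74.30628.

45.69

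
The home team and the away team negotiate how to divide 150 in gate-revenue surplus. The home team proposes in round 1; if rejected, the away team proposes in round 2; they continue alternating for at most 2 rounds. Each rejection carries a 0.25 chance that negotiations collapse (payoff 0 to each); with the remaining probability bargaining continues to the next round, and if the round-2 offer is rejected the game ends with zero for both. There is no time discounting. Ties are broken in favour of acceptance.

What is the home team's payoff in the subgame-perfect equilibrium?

Round 2 (the away team proposes): the home team will accept anything ≥ 0, so the away team offers 0 and keeps 150.
Round 1 (the home team proposes): rejecting gives the away team an expected 0.75 × 150 = 112.5; the home team offers that and keeps 37.5.

37.5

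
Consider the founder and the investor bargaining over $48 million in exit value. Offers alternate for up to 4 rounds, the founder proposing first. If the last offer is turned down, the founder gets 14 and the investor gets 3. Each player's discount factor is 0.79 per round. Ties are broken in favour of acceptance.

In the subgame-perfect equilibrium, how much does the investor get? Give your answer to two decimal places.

Round 4 (the investor proposes): the founder gets 14 if talks fail, so the investor offers 14 and keeps 34.
Round 3 (the founder proposes): the investor can get 34 next round, worth 0.79 × 34 = 26.86 now; the founder offers that and keeps 21.14.
Round 2 (the investor proposes): the founder can get 21.14 next round, worth 0.79 × 21.14 = 16.7006 now. The investor offers 16.7006 and keeps 48 − 16.7006 = 31.2994.
Round 1 (the founder proposes): the investor can get 31.2994 next round, worth 0.79 × 31.2994 = 24.726526 now; the founder offers that and keeps 23.273474.

24.73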